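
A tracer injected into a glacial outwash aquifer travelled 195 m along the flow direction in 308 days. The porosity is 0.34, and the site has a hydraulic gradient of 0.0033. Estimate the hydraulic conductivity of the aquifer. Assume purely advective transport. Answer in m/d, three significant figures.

v = L / t = 195 / 308 = 0.6331 m/d
K = v · n / i = 0.6331 × 0.34 / 0.0033 = 65.2 m/d

65.2 m/d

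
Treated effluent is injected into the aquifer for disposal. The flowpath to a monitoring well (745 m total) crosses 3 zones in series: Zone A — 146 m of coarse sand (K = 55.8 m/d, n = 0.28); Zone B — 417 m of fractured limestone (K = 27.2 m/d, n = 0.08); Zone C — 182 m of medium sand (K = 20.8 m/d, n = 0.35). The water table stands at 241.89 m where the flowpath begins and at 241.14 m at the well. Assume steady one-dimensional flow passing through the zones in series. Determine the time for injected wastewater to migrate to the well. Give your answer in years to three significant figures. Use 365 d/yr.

13.5 years

Total head drop ΔH = 241.89 − 241.14 = 0.75 m
Continuity: the same q passes through each zone, so ΔH = q·Σ(L_j/K_j) — the zones act as resistances in series.
Σ(L/K) = 146/55.8 + 417/27.2 + 182/20.8 = 2.616 + 15.33 + 8.750 = 26.70 d
q = ΔH / Σ(L/K) = 0.75 / 26.70 = 0.02809 m/d (same in every zone)
Zone A: v = q/n = 0.02809/0.28 = 0.1003 m/d → t_A = 146/0.1003 = 1455 d
Zone B: v = q/n = 0.02809/0.08 = 0.3512 m/d → t_B = 417/0.3512 = 1187 d
Zone C: v = q/n = 0.02809/0.35 = 0.08026 m/d → t_C = 182/0.08026 = 2267 d
Total t = 1455 + 1187 + 2267 = 4910 d
   = 4910 / 365 = 13.5 yr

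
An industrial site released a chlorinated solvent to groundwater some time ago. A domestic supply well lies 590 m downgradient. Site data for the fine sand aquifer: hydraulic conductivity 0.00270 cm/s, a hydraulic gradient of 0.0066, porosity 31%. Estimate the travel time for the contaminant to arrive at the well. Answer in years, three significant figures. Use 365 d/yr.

32.5 years

K = 0.00270 cm/s × 864 = 2.333 m/d
Darcy flux q = K·i = 2.333 × 0.0066 = 0.01540 m/d
v = Ki/n = 2.333·0.0066/0.31 = 0.04967 m/d
t = L / v = 590 / 0.04967 = 11880 d
   = 11880 / 365 = 32.5 yr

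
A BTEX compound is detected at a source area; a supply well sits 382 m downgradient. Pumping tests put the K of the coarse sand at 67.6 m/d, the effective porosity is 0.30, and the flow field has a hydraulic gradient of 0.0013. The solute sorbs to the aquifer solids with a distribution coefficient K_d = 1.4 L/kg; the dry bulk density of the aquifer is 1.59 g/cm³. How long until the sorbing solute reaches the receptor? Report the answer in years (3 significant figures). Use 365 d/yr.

Darcy flux q = K·i = 67.6 × 0.0013 = 0.08788 m/d
Average linear velocity = 0.08788 / 0.30 = 0.2929 m/d
Retardation R = 1 + ρ_b·K_d/n = 1 + 1.59×1.4/0.30 = 8.420
Contaminant velocity v_c = v/R = 0.2929/8.420 = 0.03479 m/d
t = L/v_c = 382/0.03479 = 10980 d
   = 10980/365 = 30.1 yr

30.1 years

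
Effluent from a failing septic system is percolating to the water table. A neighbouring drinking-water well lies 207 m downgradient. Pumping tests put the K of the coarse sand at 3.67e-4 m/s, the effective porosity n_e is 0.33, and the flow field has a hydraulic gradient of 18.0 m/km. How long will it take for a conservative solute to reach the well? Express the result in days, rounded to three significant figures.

K = 3.67e-4 m/s × 86400 s/d = 31.71 m/d
Specific discharge q = 31.71 × 0.018 = 0.5708 m/d
v = Ki/n = 31.71·0.018/0.33 = 1.730 m/d
t = L / v = 207 / 1.730 = 119.7 d

120 days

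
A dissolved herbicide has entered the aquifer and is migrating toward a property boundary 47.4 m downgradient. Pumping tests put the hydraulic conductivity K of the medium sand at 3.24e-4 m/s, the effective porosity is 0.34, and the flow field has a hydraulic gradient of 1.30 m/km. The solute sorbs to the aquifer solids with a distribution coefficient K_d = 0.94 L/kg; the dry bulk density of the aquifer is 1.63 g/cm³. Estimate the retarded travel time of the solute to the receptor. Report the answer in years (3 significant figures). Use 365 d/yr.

K = 3.24e-4 m/s × 86400 s/d = 27.99 m/d
Specific discharge q = 27.99 × 0.0013 = 0.03639 m/d
Seepage velocity v = q / n = 0.03639 / 0.34 = 0.1070 m/d
Retardation R = 1 + ρ_b·K_d/n = 1 + 1.63×0.94/0.34 = 5.506
Contaminant velocity v_c = v/R = 0.1070/5.506 = 0.01944 m/d
t = L/v_c = 47.4/0.01944 = 2439 d
   = 2439/365 = 6.68 yr

6.68 years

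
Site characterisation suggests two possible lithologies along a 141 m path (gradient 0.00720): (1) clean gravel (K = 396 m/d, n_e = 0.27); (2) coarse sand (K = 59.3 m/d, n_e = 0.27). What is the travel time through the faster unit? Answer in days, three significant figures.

13.4 days

Unit 1 (clean gravel): v = 396×0.0072/0.27 = 10.56 m/d, t = 141/10.56 = 13.35 d
Unit 2 (coarse sand): v = 59.3×0.0072/0.27 = 1.581 m/d, t = 141/1.581 = 89.17 d
Faster unit: t = 13.4 d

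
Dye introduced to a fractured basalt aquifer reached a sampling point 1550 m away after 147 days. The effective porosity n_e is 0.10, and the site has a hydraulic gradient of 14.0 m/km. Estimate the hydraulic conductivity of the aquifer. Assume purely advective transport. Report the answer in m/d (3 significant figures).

75.3 m/d

v = L / t = 1550 / 147 = 10.54 m/d
K = v · n / i = 10.54 × 0.10 / 0.014 = 75.3 m/d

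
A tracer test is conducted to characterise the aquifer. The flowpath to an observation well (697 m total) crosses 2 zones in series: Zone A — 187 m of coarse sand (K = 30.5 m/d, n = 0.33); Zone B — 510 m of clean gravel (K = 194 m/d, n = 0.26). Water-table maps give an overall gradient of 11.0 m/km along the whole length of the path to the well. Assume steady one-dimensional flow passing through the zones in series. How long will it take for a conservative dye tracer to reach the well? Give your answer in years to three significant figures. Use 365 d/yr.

0.608 years

Steady 1-D flow in series ⇒ the Darcy flux q is identical in every zone and the zone head losses add (resistances L/K in series).
Σ(L/K) = 187/30.5 + 510/194 = 6.131 + 2.629 = 8.760 d
K_eq = L_total / Σ(L/K) = 697 / 8.760 = 79.57 m/d
q = K_eq · i = 79.57 × 0.011 = 0.8752 m/d (same in every zone)
Zone A: v = q/n = 0.8752/0.33 = 2.652 m/d → t_A = 187/2.652 = 70.51 d
Zone B: v = q/n = 0.8752/0.26 = 3.366 m/d → t_B = 510/3.366 = 151.5 d
Total t = 70.51 + 151.5 = 222.0 d
   = 222.0 / 365 = 0.608 yr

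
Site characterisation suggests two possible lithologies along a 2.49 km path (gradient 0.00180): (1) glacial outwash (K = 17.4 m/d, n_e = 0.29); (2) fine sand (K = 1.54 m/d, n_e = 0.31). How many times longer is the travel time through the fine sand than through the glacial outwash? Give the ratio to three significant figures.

Unit 1 (glacial outwash): v = 17.4×0.0018/0.29 = 0.1080 m/d, t = 2490/0.1080 = 23060 d
Unit 2 (fine sand): v = 1.54×0.0018/0.31 = 0.008942 m/d, t = 2490/0.008942 = 278500 d
t(fine sand) / t(glacial outwash) = 278500/23060 = 12.1

12.1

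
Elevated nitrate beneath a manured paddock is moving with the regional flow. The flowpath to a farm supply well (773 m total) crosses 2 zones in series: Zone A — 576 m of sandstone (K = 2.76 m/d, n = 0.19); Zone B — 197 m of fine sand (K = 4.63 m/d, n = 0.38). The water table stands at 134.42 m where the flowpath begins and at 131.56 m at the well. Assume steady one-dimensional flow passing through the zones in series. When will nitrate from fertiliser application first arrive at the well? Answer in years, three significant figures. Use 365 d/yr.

Total head drop ΔH = 134.42 − 131.56 = 2.86 m
Continuity: the same q passes through each zone, so ΔH = q·Σ(L_j/K_j) — the zones act as resistances in series.
Σ(L/K) = 576/2.76 + 197/4.63 = 208.7 + 42.55 = 251.2 d
q = ΔH / Σ(L/K) = 2.86 / 251.2 = 0.01138 m/d (same in every zone)
Zone A: v = q/n = 0.01138/0.19 = 0.05991 m/d → t_A = 576/0.05991 = 9614 d
Zone B: v = q/n = 0.01138/0.38 = 0.02996 m/d → t_B = 197/0.02996 = 6576 d
Total t = 9614 + 6576 = 16190 d
   = 16190 / 365 = 44.4 yr

44.4 years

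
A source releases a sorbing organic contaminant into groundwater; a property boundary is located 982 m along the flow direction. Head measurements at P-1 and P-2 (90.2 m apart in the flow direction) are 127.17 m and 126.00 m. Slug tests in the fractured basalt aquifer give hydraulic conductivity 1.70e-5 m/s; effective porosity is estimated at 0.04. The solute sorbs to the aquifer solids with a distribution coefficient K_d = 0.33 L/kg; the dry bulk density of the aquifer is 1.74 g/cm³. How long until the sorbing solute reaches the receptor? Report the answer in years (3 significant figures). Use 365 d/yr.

Hydraulic gradient i = (127.17 − 126.00) / 90.2 = 1.17 / 90.2 = 0.01297
K = 1.70e-5 m/s × 86400 s/d = 1.469 m/d
Specific discharge q = 1.469 × 0.01297 = 0.01905 m/d
Average linear velocity = 0.01905 / 0.04 = 0.4763 m/d
Retardation R = 1 + ρ_b·K_d/n = 1 + 1.74×0.33/0.04 = 15.36
Contaminant velocity v_c = v/R = 0.4763/15.36 = 0.03102 m/d
t = L/v_c = 982/0.03102 = 31660 d
   = 31660/365 = 86.7 yr

86.7 years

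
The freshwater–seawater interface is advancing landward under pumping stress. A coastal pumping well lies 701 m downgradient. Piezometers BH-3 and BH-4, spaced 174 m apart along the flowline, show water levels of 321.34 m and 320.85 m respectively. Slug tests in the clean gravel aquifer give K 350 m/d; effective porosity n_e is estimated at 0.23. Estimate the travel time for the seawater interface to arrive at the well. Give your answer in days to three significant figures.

Hydraulic gradient i = (321.34 − 320.85) / 174 = 0.49 / 174 = 0.002816
Darcy flux q = K·i = 350 × 0.002816 = 0.9856 m/d
v_s = q/n_e = 0.9856/0.23 = 4.285 m/d
t = L / v = 701 / 4.285 = 163.6 d

164 days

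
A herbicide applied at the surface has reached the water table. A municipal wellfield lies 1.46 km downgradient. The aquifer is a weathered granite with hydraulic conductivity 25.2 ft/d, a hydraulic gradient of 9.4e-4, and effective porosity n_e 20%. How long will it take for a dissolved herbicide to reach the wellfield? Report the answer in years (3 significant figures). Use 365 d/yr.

111 years

K = 25.2 ft/d × 0.3048 = 7.681 m/d
Specific discharge q = 7.681 × 9.4e-4 = 0.007220 m/d
v_s = q/n_e = 0.007220/0.20 = 0.03610 m/d
L = 1.46 km = 1460 m
t = L / v = 1460 / 0.03610 = 40440 d
   = 40440 / 365 = 111 yr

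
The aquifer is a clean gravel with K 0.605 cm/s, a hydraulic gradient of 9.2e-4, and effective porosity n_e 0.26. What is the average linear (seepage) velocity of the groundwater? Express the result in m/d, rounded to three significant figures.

1.85 m/d

K = 0.605 cm/s × 864 = 522.7 m/d
Darcy flux q = K·i = 522.7 × 9.2e-4 = 0.4809 m/d
Seepage velocity v = q / n = 0.4809 / 0.26 = 1.850 m/d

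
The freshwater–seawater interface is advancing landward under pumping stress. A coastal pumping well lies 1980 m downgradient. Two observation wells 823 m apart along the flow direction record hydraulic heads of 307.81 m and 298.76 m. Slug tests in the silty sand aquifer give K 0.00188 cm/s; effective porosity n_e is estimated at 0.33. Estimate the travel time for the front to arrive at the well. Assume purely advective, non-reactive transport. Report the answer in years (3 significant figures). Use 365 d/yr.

100 years

Hydraulic gradient i = (307.81 − 298.76) / 823 = 9.05 / 823 = 0.01100
K = 0.00188 cm/s × 864 = 1.624 m/d
q = Ki = 1.624 × 0.01100 = 0.01786 m/d
Seepage velocity v = q / n = 0.01786 / 0.33 = 0.05413 m/d
t = L / v = 1980 / 0.05413 = 36580 d
   = 36580 / 365 = 100 yr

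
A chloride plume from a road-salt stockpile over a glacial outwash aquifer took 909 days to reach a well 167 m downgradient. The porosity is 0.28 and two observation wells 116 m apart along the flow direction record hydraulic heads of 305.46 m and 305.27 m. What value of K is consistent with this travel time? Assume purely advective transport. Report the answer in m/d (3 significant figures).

31.4 m/d

Hydraulic gradient i = (305.46 − 305.27) / 116 = 0.19 / 116 = 0.001638
v = L / t = 167 / 909 = 0.1837 m/d
K = v · n / i = 0.1837 × 0.28 / 0.001638 = 31.4 m/d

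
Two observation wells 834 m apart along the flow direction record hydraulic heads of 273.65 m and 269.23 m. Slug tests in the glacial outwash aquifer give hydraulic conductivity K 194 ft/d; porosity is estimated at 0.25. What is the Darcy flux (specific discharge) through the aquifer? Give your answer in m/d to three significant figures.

Hydraulic gradient i = (273.65 − 269.23) / 834 = 4.42 / 834 = 0.005300
K = 194 ft/d × 0.3048 = 59.13 m/d
Darcy flux q = K·i = 59.13 × 0.005300 = 0.3134 m/d

0.313 m/d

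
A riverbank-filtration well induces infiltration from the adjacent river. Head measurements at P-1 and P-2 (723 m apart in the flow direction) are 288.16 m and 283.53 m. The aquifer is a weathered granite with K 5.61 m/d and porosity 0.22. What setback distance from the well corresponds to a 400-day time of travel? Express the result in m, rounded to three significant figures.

Hydraulic gradient i = (288.16 − 283.53) / 723 = 4.63 / 723 = 0.006404
q = Ki = 5.61 × 0.006404 = 0.03593 m/d
v_s = q/n_e = 0.03593/0.22 = 0.1633 m/d
L = v × T = 0.1633 × 400 = 65.32 m

65.3 m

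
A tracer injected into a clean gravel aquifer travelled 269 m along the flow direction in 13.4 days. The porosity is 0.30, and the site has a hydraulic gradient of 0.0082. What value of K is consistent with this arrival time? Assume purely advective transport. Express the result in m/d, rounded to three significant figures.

734 m/d

v = L / t = 269 / 13.4 = 20.07 m/d
K = v · n / i = 20.07 × 0.30 / 0.0082 = 734 m/d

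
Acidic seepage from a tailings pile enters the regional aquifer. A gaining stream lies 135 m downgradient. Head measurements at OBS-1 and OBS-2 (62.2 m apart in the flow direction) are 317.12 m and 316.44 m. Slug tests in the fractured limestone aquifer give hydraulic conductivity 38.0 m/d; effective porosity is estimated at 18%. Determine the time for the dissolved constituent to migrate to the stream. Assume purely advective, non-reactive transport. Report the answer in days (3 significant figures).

Hydraulic gradient i = (317.12 − 316.44) / 62.2 = 0.68 / 62.2 = 0.01093
q = Ki = 38.0 × 0.01093 = 0.4154 m/d
Average linear velocity = 0.4154 / 0.18 = 2.308 m/d
t = L / v = 135 / 2.308 = 58.49 d

58.5 days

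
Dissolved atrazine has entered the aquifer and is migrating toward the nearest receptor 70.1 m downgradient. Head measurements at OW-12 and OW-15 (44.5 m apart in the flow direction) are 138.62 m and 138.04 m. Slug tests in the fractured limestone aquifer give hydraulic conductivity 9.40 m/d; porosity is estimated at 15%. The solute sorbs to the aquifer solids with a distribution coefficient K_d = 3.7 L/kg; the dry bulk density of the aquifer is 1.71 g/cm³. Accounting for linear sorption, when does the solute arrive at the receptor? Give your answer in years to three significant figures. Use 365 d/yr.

Hydraulic gradient i = (138.62 − 138.04) / 44.5 = 0.58 / 44.5 = 0.01303
Darcy flux q = K·i = 9.40 × 0.01303 = 0.1225 m/d
Seepage velocity v = q / n = 0.1225 / 0.15 = 0.8168 m/d
Retardation R = 1 + ρ_b·K_d/n = 1 + 1.71×3.7/0.15 = 43.18
Contaminant velocity v_c = v/R = 0.8168/43.18 = 0.01892 m/d
t = L/v_c = 70.1/0.01892 = 3706 d
   = 3706/365 = 10.2 yr

10.2 years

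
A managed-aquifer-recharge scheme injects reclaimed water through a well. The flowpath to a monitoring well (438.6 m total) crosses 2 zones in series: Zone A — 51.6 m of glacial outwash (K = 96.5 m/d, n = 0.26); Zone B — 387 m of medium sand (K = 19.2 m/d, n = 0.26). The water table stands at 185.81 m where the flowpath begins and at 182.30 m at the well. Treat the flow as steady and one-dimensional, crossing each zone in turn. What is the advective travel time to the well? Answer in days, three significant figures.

Total head drop ΔH = 185.81 − 182.30 = 3.51 m
Steady 1-D flow in series ⇒ the Darcy flux q is identical in every zone and the zone head losses add (resistances L/K in series).
Σ(L/K) = 51.6/96.5 + 387/19.2 = 0.5347 + 20.16 = 20.69 d
q = ΔH / Σ(L/K) = 3.51 / 20.69 = 0.1696 m/d (same in every zone)
Zone A: v = q/n = 0.1696/0.26 = 0.6525 m/d → t_A = 51.6/0.6525 = 79.09 d
Zone B: v = q/n = 0.1696/0.26 = 0.6525 m/d → t_B = 387/0.6525 = 593.1 d
Total t = 79.09 + 593.1 = 672.2 d

672 days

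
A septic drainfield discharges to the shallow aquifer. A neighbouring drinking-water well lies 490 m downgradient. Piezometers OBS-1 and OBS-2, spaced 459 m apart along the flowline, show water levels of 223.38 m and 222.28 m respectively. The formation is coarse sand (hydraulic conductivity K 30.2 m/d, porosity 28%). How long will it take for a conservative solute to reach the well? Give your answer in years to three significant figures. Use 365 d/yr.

Hydraulic gradient i = (223.38 − 222.28) / 459 = 1.10 / 459 = 0.002397
Darcy flux q = K·i = 30.2 × 0.002397 = 0.07237 m/d
Average linear velocity = 0.07237 / 0.28 = 0.2585 m/d
t = L / v = 490 / 0.2585 = 1896 d
   = 1896 / 365 = 5.19 yr

5.19 years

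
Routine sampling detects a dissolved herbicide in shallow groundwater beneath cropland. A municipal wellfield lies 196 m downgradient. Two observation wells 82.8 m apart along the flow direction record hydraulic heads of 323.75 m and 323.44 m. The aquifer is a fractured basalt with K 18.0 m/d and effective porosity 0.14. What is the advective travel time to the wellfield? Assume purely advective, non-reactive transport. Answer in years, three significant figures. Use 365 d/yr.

Hydraulic gradient i = (323.75 − 323.44) / 82.8 = 0.31 / 82.8 = 0.003744
Specific discharge q = 18.0 × 0.003744 = 0.06739 m/d
Seepage velocity v = q / n = 0.06739 / 0.14 = 0.4814 m/d
t = L / v = 196 / 0.4814 = 407.2 d
   = 407.2 / 365 = 1.12 yr

1.12 years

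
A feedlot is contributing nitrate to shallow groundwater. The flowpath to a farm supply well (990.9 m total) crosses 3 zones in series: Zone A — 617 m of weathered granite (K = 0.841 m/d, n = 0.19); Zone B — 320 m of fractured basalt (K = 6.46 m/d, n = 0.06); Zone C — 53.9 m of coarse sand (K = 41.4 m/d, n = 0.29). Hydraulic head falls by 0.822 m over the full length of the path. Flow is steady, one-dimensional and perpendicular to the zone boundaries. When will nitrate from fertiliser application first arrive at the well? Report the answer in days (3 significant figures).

Steady 1-D flow in series ⇒ the Darcy flux q is identical in every zone and the zone head losses add (resistances L/K in series).
Σ(L/K) = 617/0.841 + 320/6.46 + 53.9/41.4 = 733.7 + 49.54 + 1.302 = 784.5 d
q = ΔH / Σ(L/K) = 0.822 / 784.5 = 0.001048 m/d (same in every zone)
Zone A: v = q/n = 0.001048/0.19 = 0.005515 m/d → t_A = 617/0.005515 = 111900 d
Zone B: v = q/n = 0.001048/0.06 = 0.01746 m/d → t_B = 320/0.01746 = 18320 d
Zone C: v = q/n = 0.001048/0.29 = 0.003613 m/d → t_C = 53.9/0.003613 = 14920 d
Total t = 111900 + 18320 + 14920 = 145100 d

145000 days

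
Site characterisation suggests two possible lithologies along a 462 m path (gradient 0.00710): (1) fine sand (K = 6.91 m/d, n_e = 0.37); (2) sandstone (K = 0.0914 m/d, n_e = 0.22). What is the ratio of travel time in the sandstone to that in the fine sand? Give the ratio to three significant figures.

Unit 1 (fine sand): v = 6.91×0.0071/0.37 = 0.1326 m/d, t = 462/0.1326 = 3484 d
Unit 2 (sandstone): v = 0.0914×0.0071/0.22 = 0.002950 m/d, t = 462/0.002950 = 156600 d
t(sandstone) / t(fine sand) = 156600/3484 = 45.0

45.0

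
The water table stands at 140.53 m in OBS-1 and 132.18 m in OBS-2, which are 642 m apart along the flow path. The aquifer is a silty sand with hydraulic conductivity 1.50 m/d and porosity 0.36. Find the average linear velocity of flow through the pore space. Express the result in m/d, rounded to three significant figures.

0.0542 m/d

Hydraulic gradient i = (140.53 − 132.18) / 642 = 8.35 / 642 = 0.01301
Darcy flux q = K·i = 1.50 × 0.01301 = 0.01951 m/d
Average linear velocity = 0.01951 / 0.36 = 0.05419 m/d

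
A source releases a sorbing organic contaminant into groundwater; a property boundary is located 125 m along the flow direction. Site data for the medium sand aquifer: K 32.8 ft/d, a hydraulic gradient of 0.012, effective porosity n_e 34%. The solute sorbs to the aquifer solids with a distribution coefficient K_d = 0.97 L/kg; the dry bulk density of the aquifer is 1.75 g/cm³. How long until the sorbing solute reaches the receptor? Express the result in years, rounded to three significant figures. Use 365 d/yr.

K = 32.8 ft/d × 0.3048 = 9.997 m/d
Specific discharge q = 9.997 × 0.012 = 0.1200 m/d
v = Ki/n = 9.997·0.012/0.34 = 0.3529 m/d
Retardation R = 1 + ρ_b·K_d/n = 1 + 1.75×0.97/0.34 = 5.993
Contaminant velocity v_c = v/R = 0.3529/5.993 = 0.05888 m/d
t = L/v_c = 125/0.05888 = 2123 d
   = 2123/365 = 5.82 yr

5.82 years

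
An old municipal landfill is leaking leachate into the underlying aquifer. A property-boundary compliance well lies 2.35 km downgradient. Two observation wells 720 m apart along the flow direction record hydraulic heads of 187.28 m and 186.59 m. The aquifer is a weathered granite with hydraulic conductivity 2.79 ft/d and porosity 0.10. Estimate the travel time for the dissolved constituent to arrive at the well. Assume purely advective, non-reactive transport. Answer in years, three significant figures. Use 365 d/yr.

790 years

Hydraulic gradient i = (187.28 − 186.59) / 720 = 0.69 / 720 = 9.583e-4
K = 2.79 ft/d × 0.3048 = 0.8504 m/d
Darcy flux q = K·i = 0.8504 × 9.583e-4 = 8.150e-4 m/d
Average linear velocity = 8.150e-4 / 0.10 = 0.008150 m/d
L = 2.35 km = 2350 m
t = L / v = 2350 / 0.008150 = 288400 d
   = 288400 / 365 = 790 yr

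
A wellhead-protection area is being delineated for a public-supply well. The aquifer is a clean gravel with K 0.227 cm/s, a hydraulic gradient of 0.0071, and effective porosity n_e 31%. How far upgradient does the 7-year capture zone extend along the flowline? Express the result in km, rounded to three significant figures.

11.5 km

K = 0.227 cm/s × 864 = 196.1 m/d
q = Ki = 196.1 × 0.0071 = 1.393 m/d
Average linear velocity = 1.393 / 0.31 = 4.492 m/d
T = 7 yr × 365 = 2555 d
L = v × T = 4.492 × 2555 = 11480 m
   = 11.5 km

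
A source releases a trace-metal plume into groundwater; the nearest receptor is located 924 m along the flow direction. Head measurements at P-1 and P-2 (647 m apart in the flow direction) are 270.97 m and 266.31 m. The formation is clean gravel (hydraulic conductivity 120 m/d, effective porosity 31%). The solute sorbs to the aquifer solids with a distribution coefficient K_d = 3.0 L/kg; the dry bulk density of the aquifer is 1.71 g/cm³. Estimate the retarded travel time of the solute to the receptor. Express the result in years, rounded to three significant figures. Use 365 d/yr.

Hydraulic gradient i = (270.97 − 266.31) / 647 = 4.66 / 647 = 0.007202
Specific discharge q = 120 × 0.007202 = 0.8643 m/d
Seepage velocity v = q / n = 0.8643 / 0.31 = 2.788 m/d
Retardation R = 1 + ρ_b·K_d/n = 1 + 1.71×3.0/0.31 = 17.55
Contaminant velocity v_c = v/R = 2.788/17.55 = 0.1589 m/d
t = L/v_c = 924/0.1589 = 5816 d
   = 5816/365 = 15.9 yr

15.9 years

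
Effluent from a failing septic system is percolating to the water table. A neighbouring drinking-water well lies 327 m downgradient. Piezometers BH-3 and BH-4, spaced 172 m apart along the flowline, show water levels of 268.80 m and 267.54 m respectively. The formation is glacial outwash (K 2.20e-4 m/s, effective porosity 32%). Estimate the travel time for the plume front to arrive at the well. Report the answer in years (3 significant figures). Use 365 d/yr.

2.06 years

Hydraulic gradient i = (268.80 − 267.54) / 172 = 1.26 / 172 = 0.007326
K = 2.20e-4 m/s × 86400 s/d = 19.01 m/d
q = Ki = 19.01 × 0.007326 = 0.1392 m/d
v_s = q/n_e = 0.1392/0.32 = 0.4351 m/d
t = L / v = 327 / 0.4351 = 751.5 d
   = 751.5 / 365 = 2.06 yr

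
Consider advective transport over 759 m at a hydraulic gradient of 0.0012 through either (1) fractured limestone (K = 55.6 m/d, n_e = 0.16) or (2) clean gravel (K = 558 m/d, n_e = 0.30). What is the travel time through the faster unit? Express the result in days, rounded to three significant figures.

340 days

Unit 1 (fractured limestone): v = 55.6×0.0012/0.16 = 0.4170 m/d, t = 759/0.4170 = 1820 d
Unit 2 (clean gravel): v = 558×0.0012/0.30 = 2.232 m/d, t = 759/2.232 = 340.1 d
Faster unit: t = 340 d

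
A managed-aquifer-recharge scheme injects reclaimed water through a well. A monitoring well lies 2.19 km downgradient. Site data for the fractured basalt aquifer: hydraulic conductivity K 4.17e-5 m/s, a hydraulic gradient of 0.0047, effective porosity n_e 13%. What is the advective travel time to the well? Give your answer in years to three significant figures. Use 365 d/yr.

46.1 years

K = 4.17e-5 m/s × 86400 s/d = 3.603 m/d
Specific discharge q = 3.603 × 0.0047 = 0.01693 m/d
v_s = q/n_e = 0.01693/0.13 = 0.1303 m/d
L = 2.19 km = 2190 m
t = L / v = 2190 / 0.1303 = 16810 d
   = 16810 / 365 = 46.1 yr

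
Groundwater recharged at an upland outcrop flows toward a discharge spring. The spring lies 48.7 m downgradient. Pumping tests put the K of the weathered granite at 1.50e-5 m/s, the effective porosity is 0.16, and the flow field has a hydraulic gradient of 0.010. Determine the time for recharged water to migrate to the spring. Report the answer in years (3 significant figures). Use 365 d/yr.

1.65 years

K = 1.50e-5 m/s × 86400 s/d = 1.296 m/d
Specific discharge q = 1.296 × 0.010 = 0.01296 m/d
Average linear velocity = 0.01296 / 0.16 = 0.08100 m/d
t = L / v = 48.7 / 0.08100 = 601.2 d
   = 601.2 / 365 = 1.65 yr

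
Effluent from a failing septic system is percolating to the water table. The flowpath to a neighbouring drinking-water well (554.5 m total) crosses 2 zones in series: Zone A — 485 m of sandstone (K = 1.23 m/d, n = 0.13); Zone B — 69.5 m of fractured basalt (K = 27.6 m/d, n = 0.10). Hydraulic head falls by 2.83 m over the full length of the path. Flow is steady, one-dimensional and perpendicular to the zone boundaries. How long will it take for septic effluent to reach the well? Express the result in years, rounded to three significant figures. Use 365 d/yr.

26.9 years

Steady 1-D flow in series ⇒ the Darcy flux q is identical in every zone and the zone head losses add (resistances L/K in series).
Σ(L/K) = 485/1.23 + 69.5/27.6 = 394.3 + 2.518 = 396.8 d
q = ΔH / Σ(L/K) = 2.83 / 396.8 = 0.007132 m/d (same in every zone)
Zone A: v = q/n = 0.007132/0.13 = 0.05486 m/d → t_A = 485/0.05486 = 8841 d
Zone B: v = q/n = 0.007132/0.10 = 0.07132 m/d → t_B = 69.5/0.07132 = 974.5 d
Total t = 8841 + 974.5 = 9816 d
   = 9816 / 365 = 26.9 yr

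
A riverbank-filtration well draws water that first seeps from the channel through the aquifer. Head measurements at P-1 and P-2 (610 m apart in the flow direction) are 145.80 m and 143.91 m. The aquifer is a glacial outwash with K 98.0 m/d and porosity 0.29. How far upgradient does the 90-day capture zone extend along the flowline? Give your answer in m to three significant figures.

Hydraulic gradient i = (145.80 − 143.91) / 610 = 1.89 / 610 = 0.003098
Specific discharge q = 98.0 × 0.003098 = 0.3036 m/d
Average linear velocity = 0.3036 / 0.29 = 1.047 m/d
L = v × T = 1.047 × 90 = 94.23 m

94.2 m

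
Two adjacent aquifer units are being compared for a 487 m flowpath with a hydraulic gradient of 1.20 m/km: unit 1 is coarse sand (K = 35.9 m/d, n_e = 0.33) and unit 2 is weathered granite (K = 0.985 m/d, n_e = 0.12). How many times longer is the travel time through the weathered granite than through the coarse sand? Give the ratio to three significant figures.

13.3

Unit 1 (coarse sand): v = 35.9×0.0012/0.33 = 0.1305 m/d, t = 487/0.1305 = 3731 d
Unit 2 (weathered granite): v = 0.985×0.0012/0.12 = 0.009850 m/d, t = 487/0.009850 = 49440 d
t(weathered granite) / t(coarse sand) = 49440/3731 = 13.3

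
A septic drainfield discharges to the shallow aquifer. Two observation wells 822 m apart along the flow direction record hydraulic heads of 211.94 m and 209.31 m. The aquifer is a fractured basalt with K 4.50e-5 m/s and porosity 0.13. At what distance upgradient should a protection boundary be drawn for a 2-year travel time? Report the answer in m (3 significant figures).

69.9 m

Hydraulic gradient i = (211.94 − 209.31) / 822 = 2.63 / 822 = 0.003200
K = 4.50e-5 m/s × 86400 s/d = 3.888 m/d
q = Ki = 3.888 × 0.003200 = 0.01244 m/d
v_s = q/n_e = 0.01244/0.13 = 0.09569 m/d
T = 2 yr × 365 = 730 d
L = v × T = 0.09569 × 730 = 69.85 m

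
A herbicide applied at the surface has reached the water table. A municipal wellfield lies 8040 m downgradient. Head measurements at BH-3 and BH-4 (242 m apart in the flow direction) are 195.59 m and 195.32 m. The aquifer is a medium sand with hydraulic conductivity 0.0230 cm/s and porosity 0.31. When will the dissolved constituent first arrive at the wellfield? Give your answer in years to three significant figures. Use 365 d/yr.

Hydraulic gradient i = (195.59 − 195.32) / 242 = 0.27 / 242 = 0.001116
K = 0.0230 cm/s × 864 = 19.87 m/d
Darcy flux q = K·i = 19.87 × 0.001116 = 0.02217 m/d
v = Ki/n = 19.87·0.001116/0.31 = 0.07152 m/d
t = L / v = 8040 / 0.07152 = 112400 d
   = 112400 / 365 = 308 yr

308 years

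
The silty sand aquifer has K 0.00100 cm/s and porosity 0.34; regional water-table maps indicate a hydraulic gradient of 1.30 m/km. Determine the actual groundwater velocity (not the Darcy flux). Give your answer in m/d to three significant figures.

K = 0.00100 cm/s × 864 = 0.8640 m/d
q = Ki = 0.8640 × 0.0013 = 0.001123 m/d
v_s = q/n_e = 0.001123/0.34 = 0.003304 m/d

0.00330 m/d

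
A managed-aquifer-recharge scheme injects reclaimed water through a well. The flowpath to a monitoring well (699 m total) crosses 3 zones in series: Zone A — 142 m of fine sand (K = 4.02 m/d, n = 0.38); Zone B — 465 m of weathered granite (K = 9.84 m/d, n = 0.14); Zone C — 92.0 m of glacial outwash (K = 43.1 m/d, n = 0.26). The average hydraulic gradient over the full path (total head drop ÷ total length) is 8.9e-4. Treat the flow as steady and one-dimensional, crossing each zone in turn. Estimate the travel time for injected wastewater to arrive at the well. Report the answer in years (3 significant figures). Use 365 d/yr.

53.3 years

Continuity: the same q passes through each zone, so ΔH = q·Σ(L_j/K_j) — the zones act as resistances in series.
Σ(L/K) = 142/4.02 + 465/9.84 + 92.0/43.1 = 35.32 + 47.26 + 2.135 = 84.71 d
K_eq = L_total / Σ(L/K) = 699 / 84.71 = 8.251 m/d
q = K_eq · i = 8.251 × 8.9e-4 = 0.007344 m/d (same in every zone)
Zone A: v = q/n = 0.007344/0.38 = 0.01933 m/d → t_A = 142/0.01933 = 7348 d
Zone B: v = q/n = 0.007344/0.14 = 0.05245 m/d → t_B = 465/0.05245 = 8865 d
Zone C: v = q/n = 0.007344/0.26 = 0.02824 m/d → t_C = 92.0/0.02824 = 3257 d
Total t = 7348 + 8865 + 3257 = 19470 d
   = 19470 / 365 = 53.3 yr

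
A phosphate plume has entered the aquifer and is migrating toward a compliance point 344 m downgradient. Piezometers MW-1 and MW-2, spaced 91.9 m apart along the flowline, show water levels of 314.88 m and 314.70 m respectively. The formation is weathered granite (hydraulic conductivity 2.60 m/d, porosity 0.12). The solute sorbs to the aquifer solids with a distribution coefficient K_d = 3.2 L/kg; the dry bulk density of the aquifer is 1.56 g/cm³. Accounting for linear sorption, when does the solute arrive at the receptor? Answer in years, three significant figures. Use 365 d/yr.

946 years

Hydraulic gradient i = (314.88 − 314.70) / 91.9 = 0.18 / 91.9 = 0.001959
Darcy flux q = K·i = 2.60 × 0.001959 = 0.005092 m/d
Seepage velocity v = q / n = 0.005092 / 0.12 = 0.04244 m/d
Retardation R = 1 + ρ_b·K_d/n = 1 + 1.56×3.2/0.12 = 42.60
Contaminant velocity v_c = v/R = 0.04244/42.60 = 9.962e-4 m/d
t = L/v_c = 344/9.962e-4 = 345300 d
   = 345300/365 = 946 yr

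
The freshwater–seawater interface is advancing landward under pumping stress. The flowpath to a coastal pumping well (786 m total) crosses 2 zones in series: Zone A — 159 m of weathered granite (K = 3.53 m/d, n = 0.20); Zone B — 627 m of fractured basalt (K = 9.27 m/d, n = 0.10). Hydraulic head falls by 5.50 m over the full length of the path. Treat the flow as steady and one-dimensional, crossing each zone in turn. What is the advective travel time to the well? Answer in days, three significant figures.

Continuity: the same q passes through each zone, so ΔH = q·Σ(L_j/K_j) — the zones act as resistances in series.
Σ(L/K) = 159/3.53 + 627/9.27 = 45.04 + 67.64 = 112.7 d
q = ΔH / Σ(L/K) = 5.50 / 112.7 = 0.04881 m/d (same in every zone)
Zone A: v = q/n = 0.04881/0.20 = 0.2441 m/d → t_A = 159/0.2441 = 651.5 d
Zone B: v = q/n = 0.04881/0.10 = 0.4881 m/d → t_B = 627/0.4881 = 1285 d
Total t = 651.5 + 1285 = 1936 d

1940 days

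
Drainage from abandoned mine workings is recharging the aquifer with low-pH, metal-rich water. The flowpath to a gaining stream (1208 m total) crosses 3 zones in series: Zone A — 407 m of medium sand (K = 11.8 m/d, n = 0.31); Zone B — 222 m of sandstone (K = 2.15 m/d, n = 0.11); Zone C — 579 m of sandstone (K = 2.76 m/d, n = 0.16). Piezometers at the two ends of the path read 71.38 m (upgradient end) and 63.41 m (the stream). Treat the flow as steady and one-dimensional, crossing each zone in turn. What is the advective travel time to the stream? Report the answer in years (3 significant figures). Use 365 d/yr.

Total head drop ΔH = 71.38 − 63.41 = 7.97 m
Steady 1-D flow in series ⇒ the Darcy flux q is identical in every zone and the zone head losses add (resistances L/K in series).
Σ(L/K) = 407/11.8 + 222/2.15 + 579/2.76 = 34.49 + 103.3 + 209.8 = 347.5 d
q = ΔH / Σ(L/K) = 7.97 / 347.5 = 0.02293 m/d (same in every zone)
Zone A: v = q/n = 0.02293/0.31 = 0.07398 m/d → t_A = 407/0.07398 = 5502 d
Zone B: v = q/n = 0.02293/0.11 = 0.2085 m/d → t_B = 222/0.2085 = 1065 d
Zone C: v = q/n = 0.02293/0.16 = 0.1433 m/d → t_C = 579/0.1433 = 4040 d
Total t = 5502 + 1065 + 4040 = 10610 d
   = 10610 / 365 = 29.1 yr

29.1 years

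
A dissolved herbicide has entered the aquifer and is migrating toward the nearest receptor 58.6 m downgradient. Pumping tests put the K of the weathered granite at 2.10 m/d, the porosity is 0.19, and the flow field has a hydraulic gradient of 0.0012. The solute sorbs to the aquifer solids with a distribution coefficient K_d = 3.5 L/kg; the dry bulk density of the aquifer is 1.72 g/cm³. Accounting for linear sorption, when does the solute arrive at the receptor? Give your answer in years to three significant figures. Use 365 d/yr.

396 years

Specific discharge q = 2.10 × 0.0012 = 0.002520 m/d
v = Ki/n = 2.10·0.0012/0.19 = 0.01326 m/d
Retardation R = 1 + ρ_b·K_d/n = 1 + 1.72×3.5/0.19 = 32.68
Contaminant velocity v_c = v/R = 0.01326/32.68 = 4.058e-4 m/d
t = L/v_c = 58.6/4.058e-4 = 144400 d
   = 144400/365 = 396 yr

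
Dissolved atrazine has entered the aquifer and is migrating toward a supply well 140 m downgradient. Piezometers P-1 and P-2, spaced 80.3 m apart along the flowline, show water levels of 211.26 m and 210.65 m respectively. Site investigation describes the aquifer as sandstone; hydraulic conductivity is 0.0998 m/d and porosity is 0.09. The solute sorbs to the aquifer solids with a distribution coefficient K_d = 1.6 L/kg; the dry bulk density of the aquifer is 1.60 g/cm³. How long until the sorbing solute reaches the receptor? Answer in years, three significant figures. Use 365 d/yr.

1340 years

Hydraulic gradient i = (211.26 − 210.65) / 80.3 = 0.61 / 80.3 = 0.007597
Specific discharge q = 0.0998 × 0.007597 = 7.581e-4 m/d
Average linear velocity = 7.581e-4 / 0.09 = 0.008424 m/d
Retardation R = 1 + ρ_b·K_d/n = 1 + 1.60×1.6/0.09 = 29.44
Contaminant velocity v_c = v/R = 0.008424/29.44 = 2.861e-4 m/d
t = L/v_c = 140/2.861e-4 = 489400 d
   = 489400/365 = 1340 yr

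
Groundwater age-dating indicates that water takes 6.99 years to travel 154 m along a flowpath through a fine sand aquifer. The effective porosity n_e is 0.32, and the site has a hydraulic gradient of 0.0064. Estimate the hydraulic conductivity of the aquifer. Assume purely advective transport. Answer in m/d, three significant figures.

t = 6.99 years = 2551 d
v = L / t = 154 / 2551 = 0.06036 m/d
K = v · n / i = 0.06036 × 0.32 / 0.0064 = 3.02 m/d

3.02 m/d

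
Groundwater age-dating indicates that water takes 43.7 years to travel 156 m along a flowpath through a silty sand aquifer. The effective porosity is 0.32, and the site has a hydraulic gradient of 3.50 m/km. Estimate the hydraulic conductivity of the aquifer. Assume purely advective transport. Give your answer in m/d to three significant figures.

0.894 m/d

t = 43.7 years = 15950 d
v = L / t = 156 / 15950 = 0.009780 m/d
K = v · n / i = 0.009780 × 0.32 / 0.0035 = 0.894 m/d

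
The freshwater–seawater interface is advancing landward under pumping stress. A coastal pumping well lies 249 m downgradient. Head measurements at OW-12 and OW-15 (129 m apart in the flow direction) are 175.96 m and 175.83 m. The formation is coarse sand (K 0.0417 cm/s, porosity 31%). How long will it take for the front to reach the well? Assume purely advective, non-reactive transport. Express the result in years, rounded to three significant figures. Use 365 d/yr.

5.82 years

Hydraulic gradient i = (175.96 − 175.83) / 129 = 0.13 / 129 = 0.001008
K = 0.0417 cm/s × 864 = 36.03 m/d
Specific discharge q = 36.03 × 0.001008 = 0.03631 m/d
v = Ki/n = 36.03·0.001008/0.31 = 0.1171 m/d
t = L / v = 249 / 0.1171 = 2126 d
   = 2126 / 365 = 5.82 yr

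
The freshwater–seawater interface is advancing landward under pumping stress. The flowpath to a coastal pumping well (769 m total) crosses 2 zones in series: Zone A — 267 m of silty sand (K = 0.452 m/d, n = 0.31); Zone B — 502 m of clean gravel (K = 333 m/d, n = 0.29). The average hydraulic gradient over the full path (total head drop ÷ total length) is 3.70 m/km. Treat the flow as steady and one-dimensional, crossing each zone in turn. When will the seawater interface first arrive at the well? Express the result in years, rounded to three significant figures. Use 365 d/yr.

130 years

For zones in series the flux q is common to all zones; the equivalent conductivity is the harmonic (thickness-weighted) mean, K_eq = L_total / Σ(L_j/K_j).
Σ(L/K) = 267/0.452 + 502/333 = 590.7 + 1.508 = 592.2 d
K_eq = L_total / Σ(L/K) = 769 / 592.2 = 1.299 m/d
q = K_eq · i = 1.299 × 0.0037 = 0.004805 m/d (same in every zone)
Zone A: v = q/n = 0.004805/0.31 = 0.01550 m/d → t_A = 267/0.01550 = 17230 d
Zone B: v = q/n = 0.004805/0.29 = 0.01657 m/d → t_B = 502/0.01657 = 30300 d
Total t = 17230 + 30300 = 47530 d
   = 47530 / 365 = 130 yr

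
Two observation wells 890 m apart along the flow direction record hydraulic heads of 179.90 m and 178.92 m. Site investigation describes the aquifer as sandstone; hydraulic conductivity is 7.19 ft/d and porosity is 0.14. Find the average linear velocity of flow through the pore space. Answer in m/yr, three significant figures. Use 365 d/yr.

Hydraulic gradient i = (179.90 − 178.92) / 890 = 0.98 / 890 = 0.001101
K = 7.19 ft/d × 0.3048 = 2.192 m/d
Specific discharge q = 2.192 × 0.001101 = 0.002413 m/d
Seepage velocity v = q / n = 0.002413 / 0.14 = 0.01724 m/d
   = 0.01724 × 365 = 6.29 m/yr

6.29 m/yr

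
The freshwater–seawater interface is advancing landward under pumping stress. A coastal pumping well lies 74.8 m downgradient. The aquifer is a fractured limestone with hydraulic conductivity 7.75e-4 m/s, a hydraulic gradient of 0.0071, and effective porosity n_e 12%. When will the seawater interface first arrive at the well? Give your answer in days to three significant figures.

K = 7.75e-4 m/s × 86400 s/d = 66.96 m/d
q = Ki = 66.96 × 0.0071 = 0.4754 m/d
Average linear velocity = 0.4754 / 0.12 = 3.962 m/d
t = L / v = 74.8 / 3.962 = 18.88 d

18.9 days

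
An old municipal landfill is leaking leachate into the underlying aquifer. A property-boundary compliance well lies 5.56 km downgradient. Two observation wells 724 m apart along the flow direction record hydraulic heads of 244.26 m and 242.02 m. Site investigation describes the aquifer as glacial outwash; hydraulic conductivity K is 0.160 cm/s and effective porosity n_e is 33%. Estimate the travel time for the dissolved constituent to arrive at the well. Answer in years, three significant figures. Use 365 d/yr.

Hydraulic gradient i = (244.26 − 242.02) / 724 = 2.24 / 724 = 0.003094
K = 0.160 cm/s × 864 = 138.2 m/d
Darcy flux q = K·i = 138.2 × 0.003094 = 0.4277 m/d
Seepage velocity v = q / n = 0.4277 / 0.33 = 1.296 m/d
L = 5.56 km = 5560 m
t = L / v = 5560 / 1.296 = 4290 d
   = 4290 / 365 = 11.8 yr

11.8 years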